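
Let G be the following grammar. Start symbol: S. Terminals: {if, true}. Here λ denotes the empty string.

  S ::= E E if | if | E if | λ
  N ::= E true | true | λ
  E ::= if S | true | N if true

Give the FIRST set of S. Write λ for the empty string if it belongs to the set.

FIRST(S): from S::=E E if we get {if, true}; from S::=if we get {if}; from S::=E if we get {if, true}; from S::=λ we get {λ}. So FIRST(S) = {λ, if, true}.
FIRST(N): from N::=E true we get {if, true}; from N::=true we get {true}; from N::=λ we get {λ}. So FIRST(N) = {λ, if, true}.
FIRST(E): from E::=if S we get {if}; from E::=true we get {true}; from E::=N if true we get {if, true}. So FIRST(E) = {if, true}.

{λ, if, true}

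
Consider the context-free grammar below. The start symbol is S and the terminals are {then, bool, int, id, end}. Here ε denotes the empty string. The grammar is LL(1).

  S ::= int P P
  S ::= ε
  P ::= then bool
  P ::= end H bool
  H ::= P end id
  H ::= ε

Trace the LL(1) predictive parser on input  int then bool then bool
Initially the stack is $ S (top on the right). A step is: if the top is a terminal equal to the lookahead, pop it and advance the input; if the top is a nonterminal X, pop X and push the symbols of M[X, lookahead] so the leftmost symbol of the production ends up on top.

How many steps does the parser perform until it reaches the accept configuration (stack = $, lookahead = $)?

8

step 1: stack=$ S  input=int then bool then bool $  — expand S ::= int P P
step 2: stack=$ P P int  input=int then bool then bool $  — match int
step 3: stack=$ P P  input=then bool then bool $  — expand P ::= then bool
step 4: stack=$ P bool then  input=then bool then bool $  — match then
step 5: stack=$ P bool  input=bool then bool $  — match bool
step 6: stack=$ P  input=then bool $  — expand P ::= then bool
step 7: stack=$ bool then  input=then bool $  — match then
step 8: stack=$ bool  input=bool $  — match bool
Accept reached after 8 steps.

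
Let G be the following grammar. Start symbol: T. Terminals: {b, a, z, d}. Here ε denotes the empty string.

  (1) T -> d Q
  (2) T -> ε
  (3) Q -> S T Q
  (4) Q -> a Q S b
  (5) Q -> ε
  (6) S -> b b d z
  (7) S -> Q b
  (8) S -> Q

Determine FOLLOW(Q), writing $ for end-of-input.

{$, a, b, d}

FIRST(T) = {ε, d}
FIRST(Q) = {ε, a, b, d}  (via S T Q)
FIRST(S) = {ε, a, b, d}  (via Q b, Q)
FOLLOW(T) includes $ since T is the start symbol.
FOLLOW(T): in Q->S T Q, T is followed by Q with FIRST {ε, a, b, d}; in Q->S T Q, the suffix after T is nullable, so FOLLOW(T) ⊇ FOLLOW(Q) = {$, a, b, d}. Thus FOLLOW(T) = {$, a, b, d}.
FOLLOW(Q): in T->d Q, the suffix after Q is empty, so FOLLOW(Q) ⊇ FOLLOW(T) = {$, a, b, d}; in Q->S T Q, the suffix after Q is empty (adds nothing new); in Q->a Q S b, Q is followed by S b with FIRST {a, b, d}; in S->Q b, Q is followed by b with FIRST {b}; in S->Q, the suffix after Q is empty, so FOLLOW(Q) ⊇ FOLLOW(S) = {$, a, b, d}. Thus FOLLOW(Q) = {$, a, b, d}.
FOLLOW(S): in Q->S T Q, S is followed by T Q with FIRST {ε, a, b, d}; in Q->S T Q, the suffix after S is nullable, so FOLLOW(S) ⊇ FOLLOW(Q) = {$, a, b, d}; in Q->a Q S b, S is followed by b with FIRST {b}. Thus FOLLOW(S) = {$, a, b, d}.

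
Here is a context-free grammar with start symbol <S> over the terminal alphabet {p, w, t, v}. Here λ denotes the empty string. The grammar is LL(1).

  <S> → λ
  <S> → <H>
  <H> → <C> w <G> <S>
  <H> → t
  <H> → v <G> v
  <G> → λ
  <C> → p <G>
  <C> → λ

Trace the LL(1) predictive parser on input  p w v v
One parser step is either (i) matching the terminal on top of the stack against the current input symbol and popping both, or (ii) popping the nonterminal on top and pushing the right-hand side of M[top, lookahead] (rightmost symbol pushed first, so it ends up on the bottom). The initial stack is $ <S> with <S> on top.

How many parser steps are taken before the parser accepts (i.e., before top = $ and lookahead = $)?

step 1: stack=$ <S>  input=p w v v $  — expand <S> → <H>
step 2: stack=$ <H>  input=p w v v $  — expand <H> → <C> w <G> <S>
step 3: stack=$ <S> <G> w <C>  input=p w v v $  — expand <C> → p <G>
step 4: stack=$ <S> <G> w <G> p  input=p w v v $  — match p
step 5: stack=$ <S> <G> w <G>  input=w v v $  — expand <G> → λ
step 6: stack=$ <S> <G> w  input=w v v $  — match w
step 7: stack=$ <S> <G>  input=v v $  — expand <G> → λ
step 8: stack=$ <S>  input=v v $  — expand <S> → <H>
step 9: stack=$ <H>  input=v v $  — expand <H> → v <G> v
step 10: stack=$ v <G> v  input=v v $  — match v
step 11: stack=$ v <G>  input=v $  — expand <G> → λ
step 12: stack=$ v  input=v $  — match v
Accept reached after 12 steps.

12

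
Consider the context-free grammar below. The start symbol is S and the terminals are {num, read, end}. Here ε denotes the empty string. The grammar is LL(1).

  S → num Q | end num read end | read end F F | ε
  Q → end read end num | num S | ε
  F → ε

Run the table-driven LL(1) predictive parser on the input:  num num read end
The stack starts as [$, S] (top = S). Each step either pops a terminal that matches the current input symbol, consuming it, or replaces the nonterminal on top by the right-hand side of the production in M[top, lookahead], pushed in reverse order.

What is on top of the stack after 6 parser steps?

end

step 1: stack=$ S  input=num num read end $  — expand S → num Q
step 2: stack=$ Q num  input=num num read end $  — match num
step 3: stack=$ Q  input=num read end $  — expand Q → num S
step 4: stack=$ S num  input=num read end $  — match num
step 5: stack=$ S  input=read end $  — expand S → read end F F
step 6: stack=$ F F end read  input=read end $  — match read
Stack after step 6: $ F F end (top = end).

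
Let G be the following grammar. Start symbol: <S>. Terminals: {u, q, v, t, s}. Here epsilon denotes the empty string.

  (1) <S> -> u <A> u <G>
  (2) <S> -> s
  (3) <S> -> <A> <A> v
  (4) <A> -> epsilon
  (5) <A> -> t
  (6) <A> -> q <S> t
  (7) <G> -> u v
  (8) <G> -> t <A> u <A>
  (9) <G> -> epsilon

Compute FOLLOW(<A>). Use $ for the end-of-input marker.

FIRST(<A>) = {epsilon, q, t}
FIRST(<G>) = {epsilon, t, u}
FIRST(<S>) = {q, s, t, u, v}  (via <A> <A> v)
FOLLOW(<S>) includes $ since <S> is the start symbol.
FOLLOW(<S>): in <A>->q <S> t, <S> is followed by t with FIRST {t}. Thus FOLLOW(<S>) = {$, t}.
FOLLOW(<G>): in <S>->u <A> u <G>, the suffix after <G> is empty, so FOLLOW(<G>) ⊇ FOLLOW(<S>) = {$, t}. Thus FOLLOW(<G>) = {$, t}.
FOLLOW(<A>): in <S>->u <A> u <G>, <A> is followed by u <G> with FIRST {u}; in <S>-><A> <A> v (occurrence 1), <A> is followed by <A> v with FIRST {q, t, v}; in <S>-><A> <A> v (occurrence 2), <A> is followed by v with FIRST {v}; in <G>->t <A> u <A> (occurrence 1), <A> is followed by u <A> with FIRST {u}; in <G>->t <A> u <A> (occurrence 2), the suffix after <A> is empty, so FOLLOW(<A>) ⊇ FOLLOW(<G>) = {$, t}. Thus FOLLOW(<A>) = {$, q, t, u, v}.

{$, q, t, u, v}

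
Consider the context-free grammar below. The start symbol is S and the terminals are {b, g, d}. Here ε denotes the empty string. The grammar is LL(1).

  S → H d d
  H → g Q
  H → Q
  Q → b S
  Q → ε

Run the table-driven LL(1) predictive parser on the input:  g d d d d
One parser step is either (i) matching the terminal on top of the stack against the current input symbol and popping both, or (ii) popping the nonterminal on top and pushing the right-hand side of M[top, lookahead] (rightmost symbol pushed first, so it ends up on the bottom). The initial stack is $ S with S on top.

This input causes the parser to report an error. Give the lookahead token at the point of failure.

d

step 1: stack=$ S  input=g d d d d $  — expand S → H d d
step 2: stack=$ d d H  input=g d d d d $  — expand H → g Q
step 3: stack=$ d d Q g  input=g d d d d $  — match g
step 4: stack=$ d d Q  input=d d d d $  — expand Q → ε
step 5: stack=$ d d  input=d d d d $  — match d
step 6: stack=$ d  input=d d d $  — match d
step 7: stack=$  input=d d $  — error: stack empty but input remains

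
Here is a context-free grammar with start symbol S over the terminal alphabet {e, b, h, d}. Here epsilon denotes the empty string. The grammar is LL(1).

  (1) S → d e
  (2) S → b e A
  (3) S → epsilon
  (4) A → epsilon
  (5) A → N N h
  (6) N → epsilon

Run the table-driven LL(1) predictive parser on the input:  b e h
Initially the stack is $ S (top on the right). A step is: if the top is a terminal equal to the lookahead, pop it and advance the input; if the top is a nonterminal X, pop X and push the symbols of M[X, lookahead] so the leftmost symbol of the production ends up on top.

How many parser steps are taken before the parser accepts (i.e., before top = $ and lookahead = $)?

7

     Stack    Input    Action
  1  $ S      b e h $  expand S → b e A
  2  $ A e b  b e h $  match b
  3  $ A e    e h $    match e
  4  $ A      h $      expand A → N N h
  5  $ h N N  h $      expand N → epsilon
  6  $ h N    h $      expand N → epsilon
  7  $ h      h $      match h
Accept reached after 7 steps.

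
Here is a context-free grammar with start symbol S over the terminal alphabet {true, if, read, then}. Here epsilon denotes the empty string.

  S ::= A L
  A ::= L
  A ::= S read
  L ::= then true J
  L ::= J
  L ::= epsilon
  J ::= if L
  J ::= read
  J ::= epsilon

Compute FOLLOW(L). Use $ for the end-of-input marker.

{$, if, read, then}

FIRST(J) = {epsilon, if, read}
FIRST(L) = {epsilon, if, read, then}  (via J)
FIRST(S) = {epsilon, if, read, then}  (via A L)
FIRST(A) = {epsilon, if, read, then}  (via L, S read)
FOLLOW(S) includes $ since S is the start symbol.
FOLLOW(S): in A::=S read, S is followed by read with FIRST {read}. Thus FOLLOW(S) = {$, read}.
FOLLOW(A): in S::=A L, A is followed by L with FIRST {epsilon, if, read, then}; in S::=A L, the suffix after A is nullable, so FOLLOW(A) ⊇ FOLLOW(S) = {$, read}. Thus FOLLOW(A) = {$, if, read, then}.
FOLLOW(L): in S::=A L, the suffix after L is empty, so FOLLOW(L) ⊇ FOLLOW(S) = {$, read}; in A::=L, the suffix after L is empty, so FOLLOW(L) ⊇ FOLLOW(A) = {$, if, read, then}; in J::=if L, the suffix after L is empty, so FOLLOW(L) ⊇ FOLLOW(J) = {$, if, read, then}. Thus FOLLOW(L) = {$, if, read, then}.
FOLLOW(J): in L::=then true J, the suffix after J is empty, so FOLLOW(J) ⊇ FOLLOW(L) = {$, if, read, then}; in L::=J, the suffix after J is empty, so FOLLOW(J) ⊇ FOLLOW(L) = {$, if, read, then}. Thus FOLLOW(J) = {$, if, read, then}.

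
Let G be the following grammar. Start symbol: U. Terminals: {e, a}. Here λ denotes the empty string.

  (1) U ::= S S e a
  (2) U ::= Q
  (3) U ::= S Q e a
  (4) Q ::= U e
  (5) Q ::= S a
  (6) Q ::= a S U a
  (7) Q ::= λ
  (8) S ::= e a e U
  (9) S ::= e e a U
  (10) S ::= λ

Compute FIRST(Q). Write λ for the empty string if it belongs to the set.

FIRST(S) = {λ, e}
FIRST(U) = {λ, a, e}  (via S S e a, Q, S Q e a)
FIRST(Q) = {λ, a, e}  (via U e, S a)

{λ, a, e}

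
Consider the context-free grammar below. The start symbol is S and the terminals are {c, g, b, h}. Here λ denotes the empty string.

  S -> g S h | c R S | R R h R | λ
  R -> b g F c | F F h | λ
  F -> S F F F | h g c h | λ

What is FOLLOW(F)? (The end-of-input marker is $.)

FIRST(S) = {λ, b, c, g, h}  (via R R h R)
FIRST(F) = {λ, b, c, g, h}  (via S F F F)
FIRST(R) = {λ, b, c, g, h}  (via F F h)
FOLLOW(S) includes $ since S is the start symbol.
FOLLOW(F): in R->b g F c, F is followed by c with FIRST {c}; in R->F F h (occurrence 1), F is followed by F h with FIRST {b, c, g, h}; in R->F F h (occurrence 2), F is followed by h with FIRST {h}; in F->S F F F (occurrence 1), F is followed by F F with FIRST {λ, b, c, g, h}; in F->S F F F (occurrence 1), the suffix after F is nullable (adds nothing new); in F->S F F F (occurrence 2), F is followed by F with FIRST {λ, b, c, g, h}; in F->S F F F (occurrence 2), the suffix after F is nullable (adds nothing new); in F->S F F F (occurrence 3), the suffix after F is empty (adds nothing new). Thus FOLLOW(F) = {b, c, g, h}.
FOLLOW(S): in S->g S h, S is followed by h with FIRST {h}; in S->c R S, the suffix after S is empty (adds nothing new); in F->S F F F, S is followed by F F F with FIRST {λ, b, c, g, h}; in F->S F F F, the suffix after S is nullable, so FOLLOW(S) ⊇ FOLLOW(F) = {b, c, g, h}. Thus FOLLOW(S) = {$, b, c, g, h}.
FOLLOW(R): in S->c R S, R is followed by S with FIRST {λ, b, c, g, h}; in S->c R S, the suffix after R is nullable, so FOLLOW(R) ⊇ FOLLOW(S) = {$, b, c, g, h}; in S->R R h R (occurrence 1), R is followed by R h R with FIRST {b, c, g, h}; in S->R R h R (occurrence 2), R is followed by h R with FIRST {h}; in S->R R h R (occurrence 3), the suffix after R is empty, so FOLLOW(R) ⊇ FOLLOW(S) = {$, b, c, g, h}. Thus FOLLOW(R) = {$, b, c, g, h}.

{b, c, g, h}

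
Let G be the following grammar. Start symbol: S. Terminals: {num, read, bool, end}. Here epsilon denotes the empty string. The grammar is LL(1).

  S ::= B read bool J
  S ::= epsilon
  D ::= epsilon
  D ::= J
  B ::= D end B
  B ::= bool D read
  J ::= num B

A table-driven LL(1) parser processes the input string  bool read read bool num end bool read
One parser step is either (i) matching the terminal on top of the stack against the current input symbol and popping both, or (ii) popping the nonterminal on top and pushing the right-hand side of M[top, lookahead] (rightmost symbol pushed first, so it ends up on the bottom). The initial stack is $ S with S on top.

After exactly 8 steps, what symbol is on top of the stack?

     Stack                      Input                                    Action
  1  $ S                        bool read read bool num end bool read $  expand S ::= B read bool J
  2  $ J bool read B            bool read read bool num end bool read $  expand B ::= bool D read
  3  $ J bool read read D bool  bool read read bool num end bool read $  match bool
  4  $ J bool read read D       read read bool num end bool read $       expand D ::= epsilon
  5  $ J bool read read         read read bool num end bool read $       match read
  6  $ J bool read              read bool num end bool read $            match read
  7  $ J bool                   bool num end bool read $                 match bool
  8  $ J                        num end bool read $                      expand J ::= num B
Stack after step 8: $ B num (top = num).

num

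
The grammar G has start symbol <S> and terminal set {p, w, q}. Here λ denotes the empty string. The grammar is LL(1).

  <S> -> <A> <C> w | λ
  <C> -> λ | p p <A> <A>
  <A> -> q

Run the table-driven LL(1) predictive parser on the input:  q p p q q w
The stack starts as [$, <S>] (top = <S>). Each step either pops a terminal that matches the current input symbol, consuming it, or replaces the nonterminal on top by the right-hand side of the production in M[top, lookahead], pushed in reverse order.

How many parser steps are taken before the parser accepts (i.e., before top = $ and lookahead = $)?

11

step 1: stack=$ <S>  input=q p p q q w $  — expand <S> -> <A> <C> w
step 2: stack=$ w <C> <A>  input=q p p q q w $  — expand <A> -> q
step 3: stack=$ w <C> q  input=q p p q q w $  — match q
step 4: stack=$ w <C>  input=p p q q w $  — expand <C> -> p p <A> <A>
step 5: stack=$ w <A> <A> p p  input=p p q q w $  — match p
step 6: stack=$ w <A> <A> p  input=p q q w $  — match p
step 7: stack=$ w <A> <A>  input=q q w $  — expand <A> -> q
step 8: stack=$ w <A> q  input=q q w $  — match q
step 9: stack=$ w <A>  input=q w $  — expand <A> -> q
step 10: stack=$ w q  input=q w $  — match q
step 11: stack=$ w  input=w $  — match w
Accept reached after 11 steps.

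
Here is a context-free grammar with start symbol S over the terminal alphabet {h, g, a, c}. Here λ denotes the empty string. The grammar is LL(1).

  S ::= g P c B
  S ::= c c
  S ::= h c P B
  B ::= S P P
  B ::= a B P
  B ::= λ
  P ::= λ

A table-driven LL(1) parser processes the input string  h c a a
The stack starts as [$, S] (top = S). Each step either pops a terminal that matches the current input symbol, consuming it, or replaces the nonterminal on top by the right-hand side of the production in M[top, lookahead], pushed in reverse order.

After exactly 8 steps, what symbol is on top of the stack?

B

     Stack      Input      Action
  1  $ S        h c a a $  expand S ::= h c P B
  2  $ B P c h  h c a a $  match h
  3  $ B P c    c a a $    match c
  4  $ B P      a a $      expand P ::= λ
  5  $ B        a a $      expand B ::= a B P
  6  $ P B a    a a $      match a
  7  $ P B      a $        expand B ::= a B P
  8  $ P P B a  a $        match a
Stack after step 8: $ P P B (top = B).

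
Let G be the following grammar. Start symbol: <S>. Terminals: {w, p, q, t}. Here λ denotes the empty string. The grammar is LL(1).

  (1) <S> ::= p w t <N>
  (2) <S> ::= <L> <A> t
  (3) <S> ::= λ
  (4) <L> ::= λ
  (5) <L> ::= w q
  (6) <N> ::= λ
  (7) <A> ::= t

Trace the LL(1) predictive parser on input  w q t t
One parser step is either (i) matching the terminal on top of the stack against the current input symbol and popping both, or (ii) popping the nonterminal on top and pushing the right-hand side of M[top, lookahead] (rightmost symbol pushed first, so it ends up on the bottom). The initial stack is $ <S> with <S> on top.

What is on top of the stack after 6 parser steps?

t

step 1: stack=$ <S>  input=w q t t $  — expand <S> ::= <L> <A> t
step 2: stack=$ t <A> <L>  input=w q t t $  — expand <L> ::= w q
step 3: stack=$ t <A> q w  input=w q t t $  — match w
step 4: stack=$ t <A> q  input=q t t $  — match q
step 5: stack=$ t <A>  input=t t $  — expand <A> ::= t
step 6: stack=$ t t  input=t t $  — match t
Stack after step 6: $ t (top = t).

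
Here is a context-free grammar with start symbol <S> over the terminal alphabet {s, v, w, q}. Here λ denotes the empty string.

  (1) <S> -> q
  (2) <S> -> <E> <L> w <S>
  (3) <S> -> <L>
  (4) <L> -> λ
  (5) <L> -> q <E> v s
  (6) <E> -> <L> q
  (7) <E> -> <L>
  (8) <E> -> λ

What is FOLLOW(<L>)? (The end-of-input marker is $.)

{$, q, v, w}

FIRST(<L>) = {λ, q}
FIRST(<E>) = {λ, q}  (via <L> q, <L>)
FIRST(<S>) = {λ, q, w}  (via <E> <L> w <S>, <L>)
FOLLOW(<S>) includes $ since <S> is the start symbol.
FOLLOW(<S>): in <S>-><E> <L> w <S>, the suffix after <S> is empty (adds nothing new). Thus FOLLOW(<S>) = {$}.
FOLLOW(<E>): in <S>-><E> <L> w <S>, <E> is followed by <L> w <S> with FIRST {q, w}; in <L>->q <E> v s, <E> is followed by v s with FIRST {v}. Thus FOLLOW(<E>) = {q, v, w}.
FOLLOW(<L>): in <S>-><E> <L> w <S>, <L> is followed by w <S> with FIRST {w}; in <S>-><L>, the suffix after <L> is empty, so FOLLOW(<L>) ⊇ FOLLOW(<S>) = {$}; in <E>-><L> q, <L> is followed by q with FIRST {q}; in <E>-><L>, the suffix after <L> is empty, so FOLLOW(<L>) ⊇ FOLLOW(<E>) = {q, v, w}. Thus FOLLOW(<L>) = {$, q, v, w}.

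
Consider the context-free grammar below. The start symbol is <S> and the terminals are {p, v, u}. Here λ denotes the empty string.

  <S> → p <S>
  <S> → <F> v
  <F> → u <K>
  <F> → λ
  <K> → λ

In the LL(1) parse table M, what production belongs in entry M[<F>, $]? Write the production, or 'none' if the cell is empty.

FIRST(<F>): from <F>→u <K> we get {u}; from <F>→λ we get {λ}. So FIRST(<F>) = {λ, u}.
FIRST(<K>): from <K>→λ we get {λ}. So FIRST(<K>) = {λ}.
FIRST(<S>): from <S>→p <S> we get {p}; from <S>→<F> v we get {u, v}. So FIRST(<S>) = {p, u, v}.
FOLLOW(<S>) includes $ since <S> is the start symbol.
FOLLOW(<F>): in <S>→<F> v, <F> is followed by v with FIRST {v}. Thus FOLLOW(<F>) = {v}.
For <F> → u <K>: FIRST(u <K>) = {u}, so it goes in M[<F>, t] for t ∈ {u}.
For <F> → λ: FIRST(λ) = {λ}, so it goes in M[<F>, t] for t ∈ {}; since λ ∈ FIRST, also for every t ∈ FOLLOW(<F>) = {v}.
None of these place a production in M[<F>, $].

none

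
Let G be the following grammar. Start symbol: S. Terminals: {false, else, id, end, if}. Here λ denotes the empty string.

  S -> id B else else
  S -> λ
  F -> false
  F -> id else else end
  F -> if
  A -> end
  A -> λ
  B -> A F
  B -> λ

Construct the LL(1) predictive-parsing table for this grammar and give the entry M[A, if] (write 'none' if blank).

A -> λ

FIRST(S) = {λ, id}
FIRST(F) = {false, id, if}
FIRST(A) = {λ, end}
FIRST(B) = {λ, end, false, id, if}  (via A F)
FOLLOW(S) includes $ since S is the start symbol.
FOLLOW(A): in B->A F, A is followed by F with FIRST {false, id, if}. Thus FOLLOW(A) = {false, id, if}.
For A -> end: FIRST(end) = {end}, so it goes in M[A, t] for t ∈ {end}.
For A -> λ: FIRST(λ) = {λ}, so it goes in M[A, t] for t ∈ {}; since λ ∈ FIRST, also for every t ∈ FOLLOW(A) = {false, id, if}.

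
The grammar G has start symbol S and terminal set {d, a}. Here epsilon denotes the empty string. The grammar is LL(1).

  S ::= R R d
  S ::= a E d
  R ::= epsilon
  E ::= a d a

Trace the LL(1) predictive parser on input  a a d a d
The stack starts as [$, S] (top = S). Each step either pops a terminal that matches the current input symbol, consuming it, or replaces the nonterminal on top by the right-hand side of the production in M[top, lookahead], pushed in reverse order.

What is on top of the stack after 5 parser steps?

     Stack      Input        Action
  1  $ S        a a d a d $  expand S ::= a E d
  2  $ d E a    a a d a d $  match a
  3  $ d E      a d a d $    expand E ::= a d a
  4  $ d a d a  a d a d $    match a
  5  $ d a d    d a d $      match d
Stack after step 5: $ d a (top = a).

a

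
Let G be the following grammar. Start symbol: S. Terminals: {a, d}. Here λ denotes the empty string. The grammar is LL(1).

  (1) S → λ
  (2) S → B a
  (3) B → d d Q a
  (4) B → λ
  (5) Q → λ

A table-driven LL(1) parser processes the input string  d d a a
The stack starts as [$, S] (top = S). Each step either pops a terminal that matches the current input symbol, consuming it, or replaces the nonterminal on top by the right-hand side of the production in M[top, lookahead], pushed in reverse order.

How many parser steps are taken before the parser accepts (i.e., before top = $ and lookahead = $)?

     Stack        Input      Action
  1  $ S          d d a a $  expand S → B a
  2  $ a B        d d a a $  expand B → d d Q a
  3  $ a a Q d d  d d a a $  match d
  4  $ a a Q d    d a a $    match d
  5  $ a a Q      a a $      expand Q → λ
  6  $ a a        a a $      match a
  7  $ a          a $        match a
Accept reached after 7 steps.

7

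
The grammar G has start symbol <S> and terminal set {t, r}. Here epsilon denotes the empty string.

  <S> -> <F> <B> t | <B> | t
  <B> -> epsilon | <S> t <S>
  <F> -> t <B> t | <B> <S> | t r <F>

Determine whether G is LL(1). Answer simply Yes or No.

No

FIRST(<S>) = {epsilon, t}
FIRST(<B>) = {epsilon, t}
FIRST(<F>) = {epsilon, t}
FOLLOW(<S>) = {$, t}
FOLLOW(<B>) = {$, t}
FOLLOW(<F>) = {t}
Cell M[<B>, t] receives both <B> -> epsilon and <B> -> <S> t <S> — the grammar is not LL(1).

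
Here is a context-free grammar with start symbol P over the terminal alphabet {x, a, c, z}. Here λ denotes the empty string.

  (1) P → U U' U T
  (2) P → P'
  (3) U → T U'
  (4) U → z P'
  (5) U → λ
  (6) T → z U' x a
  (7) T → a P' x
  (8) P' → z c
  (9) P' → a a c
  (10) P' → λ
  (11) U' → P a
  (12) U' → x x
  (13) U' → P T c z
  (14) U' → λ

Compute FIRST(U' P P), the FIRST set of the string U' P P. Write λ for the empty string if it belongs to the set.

{λ, a, x, z}

FIRST(T): from T→z U' x a we get {z}; from T→a P' x we get {a}. So FIRST(T) = {a, z}.
FIRST(P'): from P'→z c we get {z}; from P'→a a c we get {a}; from P'→λ we get {λ}. So FIRST(P') = {λ, a, z}.
FIRST(U): from U→T U' we get {a, z}; from U→z P' we get {z}; from U→λ we get {λ}. So FIRST(U) = {λ, a, z}.
FIRST(P): from P→U U' U T we get {a, x, z}; from P→P' we get {λ, a, z}. So FIRST(P) = {λ, a, x, z}.
FIRST(U'): from U'→P a we get {a, x, z}; from U'→x x we get {x}; from U'→P T c z we get {a, x, z}; from U'→λ we get {λ}. So FIRST(U') = {λ, a, x, z}.
FIRST(U' P P): take FIRST of each symbol in turn, carrying on past any symbol whose FIRST contains λ; result {λ, a, x, z}.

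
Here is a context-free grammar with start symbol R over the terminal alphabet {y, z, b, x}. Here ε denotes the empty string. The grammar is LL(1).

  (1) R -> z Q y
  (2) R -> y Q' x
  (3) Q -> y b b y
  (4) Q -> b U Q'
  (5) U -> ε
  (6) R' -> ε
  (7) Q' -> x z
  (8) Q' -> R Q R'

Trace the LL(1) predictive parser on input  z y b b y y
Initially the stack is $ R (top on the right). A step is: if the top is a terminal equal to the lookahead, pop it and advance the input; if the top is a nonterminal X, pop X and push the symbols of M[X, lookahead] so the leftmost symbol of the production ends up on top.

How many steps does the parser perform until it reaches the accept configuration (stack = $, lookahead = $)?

8

step 1: stack=$ R  input=z y b b y y $  — expand R -> z Q y
step 2: stack=$ y Q z  input=z y b b y y $  — match z
step 3: stack=$ y Q  input=y b b y y $  — expand Q -> y b b y
step 4: stack=$ y y b b y  input=y b b y y $  — match y
step 5: stack=$ y y b b  input=b b y y $  — match b
step 6: stack=$ y y b  input=b y y $  — match b
step 7: stack=$ y y  input=y y $  — match y
step 8: stack=$ y  input=y $  — match y
Accept reached after 8 steps.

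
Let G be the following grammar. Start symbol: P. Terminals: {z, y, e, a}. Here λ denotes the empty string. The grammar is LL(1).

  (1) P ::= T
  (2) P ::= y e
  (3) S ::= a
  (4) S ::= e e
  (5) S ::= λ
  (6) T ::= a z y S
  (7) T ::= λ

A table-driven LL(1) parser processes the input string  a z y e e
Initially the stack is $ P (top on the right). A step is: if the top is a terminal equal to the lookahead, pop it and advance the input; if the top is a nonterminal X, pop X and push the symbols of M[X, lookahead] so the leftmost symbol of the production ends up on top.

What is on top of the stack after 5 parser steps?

     Stack      Input        Action
  1  $ P        a z y e e $  expand P ::= T
  2  $ T        a z y e e $  expand T ::= a z y S
  3  $ S y z a  a z y e e $  match a
  4  $ S y z    z y e e $    match z
  5  $ S y      y e e $      match y
Stack after step 5: $ S (top = S).

S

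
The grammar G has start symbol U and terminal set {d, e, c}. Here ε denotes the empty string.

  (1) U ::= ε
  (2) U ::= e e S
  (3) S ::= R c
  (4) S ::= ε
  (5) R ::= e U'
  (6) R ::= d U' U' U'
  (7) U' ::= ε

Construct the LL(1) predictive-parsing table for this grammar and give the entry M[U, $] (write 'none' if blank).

U ::= ε

FIRST(U) = {ε, e}
FIRST(R) = {d, e}
FIRST(U') = {ε}
FIRST(S) = {ε, d, e}  (via R c)
FOLLOW(U) includes $ since U is the start symbol.
FOLLOW(U): U appears on no right-hand side. Thus FOLLOW(U) = {$}.
For U ::= ε: FIRST(ε) = {ε}, so it goes in M[U, t] for t ∈ {}; since ε ∈ FIRST, also for every t ∈ FOLLOW(U) = {$}.
For U ::= e e S: FIRST(e e S) = {e}, so it goes in M[U, t] for t ∈ {e}.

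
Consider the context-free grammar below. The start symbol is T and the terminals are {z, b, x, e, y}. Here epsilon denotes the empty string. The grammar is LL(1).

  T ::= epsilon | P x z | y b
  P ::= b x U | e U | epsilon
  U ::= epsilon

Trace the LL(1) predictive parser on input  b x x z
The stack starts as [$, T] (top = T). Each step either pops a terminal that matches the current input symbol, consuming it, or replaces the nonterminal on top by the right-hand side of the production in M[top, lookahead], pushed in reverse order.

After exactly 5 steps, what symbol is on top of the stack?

x

     Stack        Input      Action
  1  $ T          b x x z $  expand T ::= P x z
  2  $ z x P      b x x z $  expand P ::= b x U
  3  $ z x U x b  b x x z $  match b
  4  $ z x U x    x x z $    match x
  5  $ z x U      x z $      expand U ::= epsilon
Stack after step 5: $ z x (top = x).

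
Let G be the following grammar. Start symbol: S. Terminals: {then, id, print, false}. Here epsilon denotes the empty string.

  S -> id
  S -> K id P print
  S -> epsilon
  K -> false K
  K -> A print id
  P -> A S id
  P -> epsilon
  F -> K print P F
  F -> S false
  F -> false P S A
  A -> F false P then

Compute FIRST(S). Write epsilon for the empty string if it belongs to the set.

{epsilon, false, id}

FIRST(S): from S->id we get {id}; from S->K id P print we get {false, id}; from S->epsilon we get {epsilon}. So FIRST(S) = {epsilon, false, id}.
FIRST(K): from K->false K we get {false}; from K->A print id we get {false, id}. So FIRST(K) = {false, id}.
FIRST(F): from F->K print P F we get {false, id}; from F->S false we get {false, id}; from F->false P S A we get {false}. So FIRST(F) = {false, id}.
FIRST(A): from A->F false P then we get {false, id}. So FIRST(A) = {false, id}.
FIRST(P): from P->A S id we get {false, id}; from P->epsilon we get {epsilon}. So FIRST(P) = {epsilon, false, id}.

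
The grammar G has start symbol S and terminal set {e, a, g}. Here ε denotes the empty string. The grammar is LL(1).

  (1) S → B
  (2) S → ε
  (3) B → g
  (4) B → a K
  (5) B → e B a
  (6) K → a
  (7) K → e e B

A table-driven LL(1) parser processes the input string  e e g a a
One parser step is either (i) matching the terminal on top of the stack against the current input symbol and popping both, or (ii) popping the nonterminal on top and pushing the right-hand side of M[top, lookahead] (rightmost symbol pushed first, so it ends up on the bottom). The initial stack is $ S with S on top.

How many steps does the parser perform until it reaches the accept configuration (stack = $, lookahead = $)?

9

step 1: stack=$ S  input=e e g a a $  — expand S → B
step 2: stack=$ B  input=e e g a a $  — expand B → e B a
step 3: stack=$ a B e  input=e e g a a $  — match e
step 4: stack=$ a B  input=e g a a $  — expand B → e B a
step 5: stack=$ a a B e  input=e g a a $  — match e
step 6: stack=$ a a B  input=g a a $  — expand B → g
step 7: stack=$ a a g  input=g a a $  — match g
step 8: stack=$ a a  input=a a $  — match a
step 9: stack=$ a  input=a $  — match a
Accept reached after 9 steps.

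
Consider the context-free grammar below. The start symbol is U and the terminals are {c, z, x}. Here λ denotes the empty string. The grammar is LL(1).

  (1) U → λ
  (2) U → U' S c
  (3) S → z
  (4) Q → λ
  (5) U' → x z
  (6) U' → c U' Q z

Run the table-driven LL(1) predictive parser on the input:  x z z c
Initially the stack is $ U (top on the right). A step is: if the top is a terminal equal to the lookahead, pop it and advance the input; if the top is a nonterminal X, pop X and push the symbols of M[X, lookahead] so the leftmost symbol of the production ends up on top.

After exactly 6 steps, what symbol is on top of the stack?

c

     Stack      Input      Action
  1  $ U        x z z c $  expand U → U' S c
  2  $ c S U'   x z z c $  expand U' → x z
  3  $ c S z x  x z z c $  match x
  4  $ c S z    z z c $    match z
  5  $ c S      z c $      expand S → z
  6  $ c z      z c $      match z
Stack after step 6: $ c (top = c).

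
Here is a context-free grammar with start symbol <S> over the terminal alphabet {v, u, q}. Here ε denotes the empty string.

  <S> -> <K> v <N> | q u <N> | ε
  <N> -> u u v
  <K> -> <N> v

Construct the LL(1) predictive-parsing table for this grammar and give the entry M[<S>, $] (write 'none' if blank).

FIRST(<N>) = {u}
FIRST(<K>) = {u}  (via <N> v)
FIRST(<S>) = {ε, q, u}  (via <K> v <N>)
FOLLOW(<S>) includes $ since <S> is the start symbol.
FOLLOW(<S>): <S> appears on no right-hand side. Thus FOLLOW(<S>) = {$}.
For <S> -> <K> v <N>: FIRST(<K> v <N>) = {u}, so it goes in M[<S>, t] for t ∈ {u}.
For <S> -> q u <N>: FIRST(q u <N>) = {q}, so it goes in M[<S>, t] for t ∈ {q}.
For <S> -> ε: FIRST(ε) = {ε}, so it goes in M[<S>, t] for t ∈ {}; since ε ∈ FIRST, also for every t ∈ FOLLOW(<S>) = {$}.

<S> -> ε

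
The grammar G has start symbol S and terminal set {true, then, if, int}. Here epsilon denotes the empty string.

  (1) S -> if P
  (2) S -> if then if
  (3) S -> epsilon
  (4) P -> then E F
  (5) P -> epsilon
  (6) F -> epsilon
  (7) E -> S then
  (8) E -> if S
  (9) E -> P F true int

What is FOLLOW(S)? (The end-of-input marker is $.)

{$, then, true}

FIRST(S): from S->if P we get {if}; from S->if then if we get {if}; from S->epsilon we get {epsilon}. So FIRST(S) = {epsilon, if}.
FIRST(P): from P->then E F we get {then}; from P->epsilon we get {epsilon}. So FIRST(P) = {epsilon, then}.
FIRST(F): from F->epsilon we get {epsilon}. So FIRST(F) = {epsilon}.
FIRST(E): from E->S then we get {if, then}; from E->if S we get {if}; from E->P F true int we get {then, true}. So FIRST(E) = {if, then, true}.
FOLLOW(S) includes $ since S is the start symbol.
FOLLOW(S): in E->S then, S is followed by then with FIRST {then}; in E->if S, the suffix after S is empty, so FOLLOW(S) ⊇ FOLLOW(E) = {$, then, true}. Thus FOLLOW(S) = {$, then, true}.
FOLLOW(P): in S->if P, the suffix after P is empty, so FOLLOW(P) ⊇ FOLLOW(S) = {$, then, true}; in E->P F true int, P is followed by F true int with FIRST {true}. Thus FOLLOW(P) = {$, then, true}.
FOLLOW(F): in P->then E F, the suffix after F is empty, so FOLLOW(F) ⊇ FOLLOW(P) = {$, then, true}; in E->P F true int, F is followed by true int with FIRST {true}. Thus FOLLOW(F) = {$, then, true}.
FOLLOW(E): in P->then E F, E is followed by F with FIRST {epsilon}; in P->then E F, the suffix after E is nullable, so FOLLOW(E) ⊇ FOLLOW(P) = {$, then, true}. Thus FOLLOW(E) = {$, then, true}.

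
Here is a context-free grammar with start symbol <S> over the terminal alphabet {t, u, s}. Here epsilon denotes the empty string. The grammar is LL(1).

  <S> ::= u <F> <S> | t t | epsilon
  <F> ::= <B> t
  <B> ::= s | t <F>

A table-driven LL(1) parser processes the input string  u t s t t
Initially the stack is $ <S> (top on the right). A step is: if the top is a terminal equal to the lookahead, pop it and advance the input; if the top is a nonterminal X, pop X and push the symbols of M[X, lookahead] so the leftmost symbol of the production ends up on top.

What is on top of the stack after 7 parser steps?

step 1: stack=$ <S>  input=u t s t t $  — expand <S> ::= u <F> <S>
step 2: stack=$ <S> <F> u  input=u t s t t $  — match u
step 3: stack=$ <S> <F>  input=t s t t $  — expand <F> ::= <B> t
step 4: stack=$ <S> t <B>  input=t s t t $  — expand <B> ::= t <F>
step 5: stack=$ <S> t <F> t  input=t s t t $  — match t
step 6: stack=$ <S> t <F>  input=s t t $  — expand <F> ::= <B> t
step 7: stack=$ <S> t t <B>  input=s t t $  — expand <B> ::= s
Stack after step 7: $ <S> t t s (top = s).

s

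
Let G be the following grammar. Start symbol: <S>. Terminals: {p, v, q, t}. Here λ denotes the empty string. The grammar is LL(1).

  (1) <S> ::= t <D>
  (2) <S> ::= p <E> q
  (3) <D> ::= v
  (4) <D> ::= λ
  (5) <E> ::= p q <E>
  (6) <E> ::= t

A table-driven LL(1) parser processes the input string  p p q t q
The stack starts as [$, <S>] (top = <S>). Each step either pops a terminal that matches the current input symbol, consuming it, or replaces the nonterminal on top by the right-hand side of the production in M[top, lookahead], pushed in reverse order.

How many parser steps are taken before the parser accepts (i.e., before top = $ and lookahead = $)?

8

step 1: stack=$ <S>  input=p p q t q $  — expand <S> ::= p <E> q
step 2: stack=$ q <E> p  input=p p q t q $  — match p
step 3: stack=$ q <E>  input=p q t q $  — expand <E> ::= p q <E>
step 4: stack=$ q <E> q p  input=p q t q $  — match p
step 5: stack=$ q <E> q  input=q t q $  — match q
step 6: stack=$ q <E>  input=t q $  — expand <E> ::= t
step 7: stack=$ q t  input=t q $  — match t
step 8: stack=$ q  input=q $  — match q
Accept reached after 8 steps.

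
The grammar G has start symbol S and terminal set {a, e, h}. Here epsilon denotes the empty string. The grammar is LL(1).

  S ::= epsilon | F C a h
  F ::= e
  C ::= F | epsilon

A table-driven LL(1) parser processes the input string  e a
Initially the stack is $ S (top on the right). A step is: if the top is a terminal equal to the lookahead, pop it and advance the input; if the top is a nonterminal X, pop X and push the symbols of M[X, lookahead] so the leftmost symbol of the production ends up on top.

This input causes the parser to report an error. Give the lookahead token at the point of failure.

$

step 1: stack=$ S  input=e a $  — expand S ::= F C a h
step 2: stack=$ h a C F  input=e a $  — expand F ::= e
step 3: stack=$ h a C e  input=e a $  — match e
step 4: stack=$ h a C  input=a $  — expand C ::= epsilon
step 5: stack=$ h a  input=a $  — match a
step 6: stack=$ h  input=$  — error: top is terminal h but lookahead is $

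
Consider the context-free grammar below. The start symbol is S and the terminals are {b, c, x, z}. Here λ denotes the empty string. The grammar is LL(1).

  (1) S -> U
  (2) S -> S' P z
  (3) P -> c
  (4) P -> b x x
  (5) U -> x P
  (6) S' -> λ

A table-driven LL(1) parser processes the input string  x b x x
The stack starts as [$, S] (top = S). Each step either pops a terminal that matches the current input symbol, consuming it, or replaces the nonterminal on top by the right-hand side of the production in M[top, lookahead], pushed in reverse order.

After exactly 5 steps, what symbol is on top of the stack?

     Stack    Input      Action
  1  $ S      x b x x $  expand S -> U
  2  $ U      x b x x $  expand U -> x P
  3  $ P x    x b x x $  match x
  4  $ P      b x x $    expand P -> b x x
  5  $ x x b  b x x $    match b
Stack after step 5: $ x x (top = x).

x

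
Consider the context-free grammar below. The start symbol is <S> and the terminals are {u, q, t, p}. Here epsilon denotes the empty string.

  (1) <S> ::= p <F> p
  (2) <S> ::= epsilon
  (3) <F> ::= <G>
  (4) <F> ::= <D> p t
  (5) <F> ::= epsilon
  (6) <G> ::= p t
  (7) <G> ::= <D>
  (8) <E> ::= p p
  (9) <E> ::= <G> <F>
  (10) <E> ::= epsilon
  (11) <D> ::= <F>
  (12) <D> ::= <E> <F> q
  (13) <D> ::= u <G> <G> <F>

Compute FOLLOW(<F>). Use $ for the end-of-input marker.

{p, q, u}

FIRST(<S>): from <S>::=p <F> p we get {p}; from <S>::=epsilon we get {epsilon}. So FIRST(<S>) = {epsilon, p}.
FIRST(<F>): from <F>::=<G> we get {epsilon, p, q, u}; from <F>::=<D> p t we get {p, q, u}; from <F>::=epsilon we get {epsilon}. So FIRST(<F>) = {epsilon, p, q, u}.
FIRST(<G>): from <G>::=p t we get {p}; from <G>::=<D> we get {epsilon, p, q, u}. So FIRST(<G>) = {epsilon, p, q, u}.
FIRST(<E>): from <E>::=p p we get {p}; from <E>::=<G> <F> we get {epsilon, p, q, u}; from <E>::=epsilon we get {epsilon}. So FIRST(<E>) = {epsilon, p, q, u}.
FIRST(<D>): from <D>::=<F> we get {epsilon, p, q, u}; from <D>::=<E> <F> q we get {p, q, u}; from <D>::=u <G> <G> <F> we get {u}. So FIRST(<D>) = {epsilon, p, q, u}.
FOLLOW(<S>) includes $ since <S> is the start symbol.
FOLLOW(<S>): <S> appears on no right-hand side. Thus FOLLOW(<S>) = {$}.
FOLLOW(<E>): in <D>::=<E> <F> q, <E> is followed by <F> q with FIRST {p, q, u}. Thus FOLLOW(<E>) = {p, q, u}.
FOLLOW(<F>): in <S>::=p <F> p, <F> is followed by p with FIRST {p}; in <E>::=<G> <F>, the suffix after <F> is empty, so FOLLOW(<F>) ⊇ FOLLOW(<E>) = {p, q, u}; in <D>::=<F>, the suffix after <F> is empty, so FOLLOW(<F>) ⊇ FOLLOW(<D>) = {p, q, u}; in <D>::=<E> <F> q, <F> is followed by q with FIRST {q}; in <D>::=u <G> <G> <F>, the suffix after <F> is empty, so FOLLOW(<F>) ⊇ FOLLOW(<D>) = {p, q, u}. Thus FOLLOW(<F>) = {p, q, u}.
FOLLOW(<G>): in <F>::=<G>, the suffix after <G> is empty, so FOLLOW(<G>) ⊇ FOLLOW(<F>) = {p, q, u}; in <E>::=<G> <F>, <G> is followed by <F> with FIRST {epsilon, p, q, u}; in <E>::=<G> <F>, the suffix after <G> is nullable, so FOLLOW(<G>) ⊇ FOLLOW(<E>) = {p, q, u}; in <D>::=u <G> <G> <F> (occurrence 1), <G> is followed by <G> <F> with FIRST {epsilon, p, q, u}; in <D>::=u <G> <G> <F> (occurrence 1), the suffix after <G> is nullable, so FOLLOW(<G>) ⊇ FOLLOW(<D>) = {p, q, u}; in <D>::=u <G> <G> <F> (occurrence 2), <G> is followed by <F> with FIRST {epsilon, p, q, u}; in <D>::=u <G> <G> <F> (occurrence 2), the suffix after <G> is nullable, so FOLLOW(<G>) ⊇ FOLLOW(<D>) = {p, q, u}. Thus FOLLOW(<G>) = {p, q, u}.
FOLLOW(<D>): in <F>::=<D> p t, <D> is followed by p t with FIRST {p}; in <G>::=<D>, the suffix after <D> is empty, so FOLLOW(<D>) ⊇ FOLLOW(<G>) = {p, q, u}. Thus FOLLOW(<D>) = {p, q, u}.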